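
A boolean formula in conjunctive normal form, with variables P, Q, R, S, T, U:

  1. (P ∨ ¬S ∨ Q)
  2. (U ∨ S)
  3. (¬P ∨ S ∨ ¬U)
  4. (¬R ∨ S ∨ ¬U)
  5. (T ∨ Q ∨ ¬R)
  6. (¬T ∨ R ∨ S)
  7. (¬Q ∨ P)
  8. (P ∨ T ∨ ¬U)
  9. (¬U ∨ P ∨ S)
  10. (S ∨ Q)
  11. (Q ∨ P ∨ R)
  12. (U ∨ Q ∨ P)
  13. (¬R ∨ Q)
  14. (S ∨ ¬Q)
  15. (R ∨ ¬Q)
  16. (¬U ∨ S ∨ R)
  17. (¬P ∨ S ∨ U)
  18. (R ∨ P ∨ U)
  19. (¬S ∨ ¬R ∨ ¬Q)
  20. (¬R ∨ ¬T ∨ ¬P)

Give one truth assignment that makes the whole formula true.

P=True  Q=False  R=False  S=True  T=True  U=False

Set P = True and propagate.
Set Q = False and propagate.
  then S is forced to True.
  then R is forced to False.
T, U are now unconstrained; take T = True, U = False.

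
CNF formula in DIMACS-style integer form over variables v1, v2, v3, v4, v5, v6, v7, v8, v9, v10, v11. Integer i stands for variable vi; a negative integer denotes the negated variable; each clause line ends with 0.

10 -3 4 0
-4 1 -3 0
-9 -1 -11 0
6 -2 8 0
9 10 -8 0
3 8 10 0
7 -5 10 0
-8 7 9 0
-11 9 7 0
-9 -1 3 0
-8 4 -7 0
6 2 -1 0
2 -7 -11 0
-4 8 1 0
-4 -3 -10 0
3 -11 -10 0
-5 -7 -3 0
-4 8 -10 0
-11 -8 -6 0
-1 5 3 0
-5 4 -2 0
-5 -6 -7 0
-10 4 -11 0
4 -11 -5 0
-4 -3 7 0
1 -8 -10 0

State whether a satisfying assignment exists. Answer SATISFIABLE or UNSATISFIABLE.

SATISFIABLE

v11 occurs only negated in the remaining clauses — set v11 = False.
Branch on v1: take v1 = False.
Try v2 = False.
Branch on v3: take v3 = False.
The remaining clauses are satisfied by v4 = False, v5 = False, v6 = True, v7 = False, v8 = False, v9 = True, v10 = True.
So v1=False, v2=False, v3=False, v4=False, v5=False, v6=True, v7=False, v8=False, v9=True, v10=True, v11=False is a satisfying assignment.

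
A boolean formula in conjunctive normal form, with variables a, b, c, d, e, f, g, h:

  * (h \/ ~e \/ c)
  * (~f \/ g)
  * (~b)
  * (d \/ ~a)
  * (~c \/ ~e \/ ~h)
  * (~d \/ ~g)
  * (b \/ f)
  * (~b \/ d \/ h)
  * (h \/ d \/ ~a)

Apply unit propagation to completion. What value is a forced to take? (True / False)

False

(~b) is a unit clause: b = False.
From (b \/ f) and b = False: f = True.
From (g \/ ~f) and f = True: g = True.
From (~d \/ ~g) and g = True: d = False.
From (d \/ ~a) and d = False: a = False.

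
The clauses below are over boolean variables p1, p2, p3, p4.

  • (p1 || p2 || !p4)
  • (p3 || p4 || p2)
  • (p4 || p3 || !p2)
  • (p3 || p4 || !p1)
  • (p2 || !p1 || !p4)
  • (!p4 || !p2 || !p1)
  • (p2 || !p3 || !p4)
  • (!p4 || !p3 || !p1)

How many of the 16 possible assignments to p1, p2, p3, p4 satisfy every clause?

The models are:
  p1=F p2=F p3=T p4=F
  p1=F p2=T p3=F p4=T
  p1=F p2=T p3=T p4=F
  p1=F p2=T p3=T p4=T
  p1=T p2=F p3=T p4=F
  p1=T p2=T p3=T p4=F
Count: 6.

6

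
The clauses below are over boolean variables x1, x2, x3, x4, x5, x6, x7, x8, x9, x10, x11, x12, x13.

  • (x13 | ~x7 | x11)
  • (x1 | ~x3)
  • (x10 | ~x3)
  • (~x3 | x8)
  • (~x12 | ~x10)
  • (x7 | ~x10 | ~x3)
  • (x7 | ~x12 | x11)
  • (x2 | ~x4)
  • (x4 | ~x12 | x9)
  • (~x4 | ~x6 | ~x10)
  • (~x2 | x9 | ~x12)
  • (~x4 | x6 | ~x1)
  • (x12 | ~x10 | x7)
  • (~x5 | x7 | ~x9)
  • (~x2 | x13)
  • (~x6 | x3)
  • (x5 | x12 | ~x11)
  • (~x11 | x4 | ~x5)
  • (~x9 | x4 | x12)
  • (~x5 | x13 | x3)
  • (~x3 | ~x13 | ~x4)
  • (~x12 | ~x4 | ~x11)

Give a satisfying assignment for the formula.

x1=False  x2=True  x3=False  x4=True  x5=False  x6=False  x7=True  x8=False  x9=False  x10=False  x11=False  x12=False  x13=True

Check each clause:
  1. (x13 | x11 | ~x7) — x13 is true.
  2. (~x3 | x1) — ~x3 is true.
  3. (~x3 | x10) — ~x3 is true.
  4. (~x3 | x8) — ~x3 is true.
  5. (~x12 | ~x10) — ~x12 is true.
  6. (x7 | ~x10 | ~x3) — ~x3 is true.
  7. (~x12 | x7 | x11) — ~x12 is true.
  8. (x2 | ~x4) — x2 is true.
  9. (x9 | x4 | ~x12) — ~x12 is true.
  10. (~x6 | ~x10 | ~x4) — ~x6 is true.
  11. (~x12 | x9 | ~x2) — ~x12 is true.
  12. (x6 | ~x1 | ~x4) — ~x1 is true.
  13. (~x10 | x12 | x7) — ~x10 is true.
  14. (~x5 | x7 | ~x9) — ~x5 is true.
  15. (~x2 | x13) — x13 is true.
  16. (x3 | ~x6) — ~x6 is true.
  17. (x12 | ~x11 | x5) — ~x11 is true.
  18. (~x5 | ~x11 | x4) — ~x5 is true.
  19. (x4 | x12 | ~x9) — x4 is true.
  20. (x3 | x13 | ~x5) — ~x5 is true.
  21. (~x4 | ~x13 | ~x3) — ~x3 is true.
  22. (~x4 | ~x12 | ~x11) — ~x12 is true.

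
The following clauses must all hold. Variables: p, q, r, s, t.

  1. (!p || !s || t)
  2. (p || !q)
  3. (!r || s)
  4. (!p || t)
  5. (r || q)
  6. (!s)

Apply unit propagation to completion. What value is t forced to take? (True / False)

(!s) stands alone — s = False.
From (!r || s) and s = False: r = False.
(q || r) with r = False leaves only q, so q = True.
(p || !q): since q = True, the clause reduces to (p). p = True.
In (!p || t), !p is now false; t must hold, so t = True.

True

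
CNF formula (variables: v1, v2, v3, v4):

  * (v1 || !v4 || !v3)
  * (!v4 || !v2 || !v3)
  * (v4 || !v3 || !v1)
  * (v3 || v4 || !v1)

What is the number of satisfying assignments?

9

Case analysis on v3 and v4:
  v3=1, v4=1: remaining (v1,v2) ∈ {(1,0)} — 1.
  v3=1, v4=0: remaining (v1,v2) ∈ {(0,0); (0,1)} — 2.
  v3=0, v4=1: remaining (v1,v2) ∈ {(0,0); (0,1); (1,0); (1,1)} — 4.
  v3=0, v4=0: remaining (v1,v2) ∈ {(0,0); (0,1)} — 2.
Total: 1 + 2 + 4 + 2 = 9.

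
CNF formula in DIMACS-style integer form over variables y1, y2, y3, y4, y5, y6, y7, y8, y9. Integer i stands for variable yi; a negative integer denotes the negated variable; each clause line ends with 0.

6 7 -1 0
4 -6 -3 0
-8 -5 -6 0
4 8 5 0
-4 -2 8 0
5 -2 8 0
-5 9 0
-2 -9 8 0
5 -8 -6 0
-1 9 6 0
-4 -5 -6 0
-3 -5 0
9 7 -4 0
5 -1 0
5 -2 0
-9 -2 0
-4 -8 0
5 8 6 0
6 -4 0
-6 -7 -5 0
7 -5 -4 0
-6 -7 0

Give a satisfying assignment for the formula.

y1 = False, y2 = False, y3 = False, y4 = False, y5 = True, y6 = True, y7 = False, y8 = False, y9 = True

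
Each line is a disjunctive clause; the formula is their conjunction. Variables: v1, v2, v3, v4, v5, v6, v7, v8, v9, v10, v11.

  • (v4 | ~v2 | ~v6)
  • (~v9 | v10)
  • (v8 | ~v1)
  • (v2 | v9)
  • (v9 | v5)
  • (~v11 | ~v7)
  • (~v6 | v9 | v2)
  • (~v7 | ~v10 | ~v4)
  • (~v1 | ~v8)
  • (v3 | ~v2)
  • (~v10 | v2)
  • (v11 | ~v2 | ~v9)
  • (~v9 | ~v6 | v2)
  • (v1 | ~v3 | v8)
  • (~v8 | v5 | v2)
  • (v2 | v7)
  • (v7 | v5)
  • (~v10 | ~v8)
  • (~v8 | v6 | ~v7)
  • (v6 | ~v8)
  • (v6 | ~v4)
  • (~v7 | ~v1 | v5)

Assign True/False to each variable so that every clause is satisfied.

Pure literal: v5 appears only positively; assign v5 = True.
Branch on v1: take v1 = False.
Try v2 = True.
  then v3 is forced to True.
  then v8 is forced to True.
  then v10 is forced to False.
  then v9 is forced to False.
  then v6 is forced to True.
  then v4 is forced to True.
For the remaining variables, v7 = False, v11 = True works.
Every clause has at least one true literal under this assignment.

v1=F  v2=T  v3=T  v4=T  v5=T  v6=T  v7=F  v8=T  v9=F  v10=F  v11=T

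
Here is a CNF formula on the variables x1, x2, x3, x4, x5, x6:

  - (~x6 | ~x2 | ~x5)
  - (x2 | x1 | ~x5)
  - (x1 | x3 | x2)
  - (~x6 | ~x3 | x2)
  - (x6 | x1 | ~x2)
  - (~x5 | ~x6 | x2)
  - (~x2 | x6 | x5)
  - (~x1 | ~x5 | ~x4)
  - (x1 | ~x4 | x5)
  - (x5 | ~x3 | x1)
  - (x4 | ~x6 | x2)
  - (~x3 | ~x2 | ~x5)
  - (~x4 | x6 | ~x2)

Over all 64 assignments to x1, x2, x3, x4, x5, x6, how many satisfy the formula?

Split on x2, then x5.
  x2=T, x5=T: remaining (x1,x3,x4,x6) ∈ {(T,F,F,F)} — 1.
  x2=T, x5=F: 5 of the 16 assignments to (x1,x3,x4,x6) work.
  x2=F, x5=T: remaining (x1,x3,x4,x6) ∈ {(T,F,F,F); (T,T,F,F)} — 2.
  x2=F, x5=F: 5 of the 16 assignments to (x1,x3,x4,x6) work.
Total: 1 + 5 + 2 + 5 = 13.

13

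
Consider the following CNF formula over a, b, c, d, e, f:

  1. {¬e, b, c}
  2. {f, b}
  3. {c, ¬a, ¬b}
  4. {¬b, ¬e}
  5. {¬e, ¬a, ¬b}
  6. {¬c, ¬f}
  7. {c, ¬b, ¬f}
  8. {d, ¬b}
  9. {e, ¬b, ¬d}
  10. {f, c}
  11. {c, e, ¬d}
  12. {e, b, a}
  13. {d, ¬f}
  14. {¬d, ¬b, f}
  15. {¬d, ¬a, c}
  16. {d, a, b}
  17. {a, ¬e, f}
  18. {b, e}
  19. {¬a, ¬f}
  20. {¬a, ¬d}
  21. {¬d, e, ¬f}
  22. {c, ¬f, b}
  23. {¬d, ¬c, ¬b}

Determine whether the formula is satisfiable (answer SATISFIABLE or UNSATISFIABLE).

UNSATISFIABLE

b = True:
  propagation gives e=False, d=True; an empty clause results — contradiction.
b = False:
  propagation gives f=True, c=False; an empty clause results — contradiction.
Every branch closes, so no satisfying assignment exists.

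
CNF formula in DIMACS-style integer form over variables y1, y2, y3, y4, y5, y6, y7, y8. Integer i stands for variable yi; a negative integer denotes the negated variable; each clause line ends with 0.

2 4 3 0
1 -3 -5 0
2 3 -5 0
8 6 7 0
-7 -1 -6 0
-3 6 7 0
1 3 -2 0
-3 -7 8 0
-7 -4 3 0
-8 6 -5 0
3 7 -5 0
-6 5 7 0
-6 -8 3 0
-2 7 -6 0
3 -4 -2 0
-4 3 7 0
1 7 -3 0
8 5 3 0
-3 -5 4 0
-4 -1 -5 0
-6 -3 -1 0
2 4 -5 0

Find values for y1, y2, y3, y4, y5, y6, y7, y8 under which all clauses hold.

Set y1 = True and propagate.
For the remaining variables, y2 = True, y3 = False, y4 = False, y5 = True, y6 = False, y7 = True, y8 = False works.
Every clause has at least one true literal under this assignment.

y1=T  y2=T  y3=F  y4=F  y5=T  y6=F  y7=T  y8=F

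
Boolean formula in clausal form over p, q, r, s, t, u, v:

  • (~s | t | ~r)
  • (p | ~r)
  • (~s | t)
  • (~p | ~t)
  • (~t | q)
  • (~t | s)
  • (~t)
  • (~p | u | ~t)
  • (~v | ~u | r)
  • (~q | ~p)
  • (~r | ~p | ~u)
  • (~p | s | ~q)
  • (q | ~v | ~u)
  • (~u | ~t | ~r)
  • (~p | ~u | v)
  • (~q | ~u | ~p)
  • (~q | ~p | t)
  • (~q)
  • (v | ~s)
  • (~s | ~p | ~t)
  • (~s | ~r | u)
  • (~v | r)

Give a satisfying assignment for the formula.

p=True, q=False, r=True, s=False, t=False, u=False, v=True

The clause (~t) is unit: t must be False.
The clause (~s) is unit: s must be False.
The clause (~q) is unit: q must be False.
u occurs only negated in the remaining clauses — set u = False.
Try p = True.
For the remaining variables, r = True, v = True works.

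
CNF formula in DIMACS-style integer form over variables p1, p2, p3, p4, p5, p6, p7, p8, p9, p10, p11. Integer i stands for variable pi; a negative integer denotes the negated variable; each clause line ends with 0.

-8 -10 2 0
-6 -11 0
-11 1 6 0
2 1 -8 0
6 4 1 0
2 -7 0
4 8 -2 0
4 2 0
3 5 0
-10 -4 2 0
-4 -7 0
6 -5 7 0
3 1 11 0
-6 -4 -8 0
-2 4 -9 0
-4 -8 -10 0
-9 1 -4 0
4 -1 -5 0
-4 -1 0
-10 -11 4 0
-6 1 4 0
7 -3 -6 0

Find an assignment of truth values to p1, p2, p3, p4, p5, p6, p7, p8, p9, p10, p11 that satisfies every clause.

p9 occurs only negated in the remaining clauses — set p9 = False.
Branch on p1: take p1 = True.
  then p4 is forced to False.
  then p2 is forced to True.
  then p8 is forced to True.
  then p5 is forced to False.
  then p3 is forced to True.
Set p6 = True and propagate.
  then p11 is forced to False.
  then p7 is forced to True.
p10 is now unconstrained; take p10 = True.
Check each clause:
  1. (¬p10 ∨ ¬p8 ∨ p2) — p2 is true.
  2. (¬p6 ∨ ¬p11) — ¬p11 is true.
  3. (¬p11 ∨ p6 ∨ p1) — p1 is true.
  4. (¬p8 ∨ p2 ∨ p1) — p1 is true.
  5. (p6 ∨ p1 ∨ p4) — p1 is true.
  6. (p2 ∨ ¬p7) — p2 is true.
  7. (p8 ∨ ¬p2 ∨ p4) — p8 is true.
  8. (p2 ∨ p4) — p2 is true.
  9. (p3 ∨ p5) — p3 is true.
  10. (p2 ∨ ¬p10 ∨ ¬p4) — p2 is true.
  11. (¬p7 ∨ ¬p4) — ¬p4 is true.
  12. (p7 ∨ ¬p5 ∨ p6) — ¬p5 is true.
  13. (p11 ∨ p3 ∨ p1) — p3 is true.
  14. (¬p8 ∨ ¬p4 ∨ ¬p6) — ¬p4 is true.
  15. (p4 ∨ ¬p9 ∨ ¬p2) — ¬p9 is true.
  16. (¬p4 ∨ ¬p10 ∨ ¬p8) — ¬p4 is true.
  17. (¬p4 ∨ ¬p9 ∨ p1) — p1 is true.
  18. (¬p1 ∨ ¬p5 ∨ p4) — ¬p5 is true.
  19. (¬p1 ∨ ¬p4) — ¬p4 is true.
  20. (¬p11 ∨ ¬p10 ∨ p4) — ¬p11 is true.
  21. (p4 ∨ ¬p6 ∨ p1) — p1 is true.
  22. (p7 ∨ ¬p6 ∨ ¬p3) — p7 is true.

p1 = T, p2 = T, p3 = T, p4 = F, p5 = F, p6 = T, p7 = T, p8 = T, p9 = F, p10 = T, p11 = F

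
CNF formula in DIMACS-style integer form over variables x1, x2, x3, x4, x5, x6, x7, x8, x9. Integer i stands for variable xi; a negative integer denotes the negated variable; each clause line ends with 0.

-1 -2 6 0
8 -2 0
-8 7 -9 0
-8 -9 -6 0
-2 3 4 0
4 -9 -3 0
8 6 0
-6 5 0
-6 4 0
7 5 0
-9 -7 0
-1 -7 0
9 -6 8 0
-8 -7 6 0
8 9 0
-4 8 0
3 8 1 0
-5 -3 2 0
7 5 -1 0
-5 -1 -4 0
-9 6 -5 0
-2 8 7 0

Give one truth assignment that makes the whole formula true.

Branch on x1: take x1 = False.
Branch on x2: take x2 = True.
  then x8 is forced to True.
For the remaining variables, x3 = True, x4 = False, x5 = True, x6 = False, x7 = False, x9 = False works.
Every clause has at least one true literal under this assignment.

x1=0, x2=1, x3=1, x4=0, x5=1, x6=0, x7=0, x8=1, x9=0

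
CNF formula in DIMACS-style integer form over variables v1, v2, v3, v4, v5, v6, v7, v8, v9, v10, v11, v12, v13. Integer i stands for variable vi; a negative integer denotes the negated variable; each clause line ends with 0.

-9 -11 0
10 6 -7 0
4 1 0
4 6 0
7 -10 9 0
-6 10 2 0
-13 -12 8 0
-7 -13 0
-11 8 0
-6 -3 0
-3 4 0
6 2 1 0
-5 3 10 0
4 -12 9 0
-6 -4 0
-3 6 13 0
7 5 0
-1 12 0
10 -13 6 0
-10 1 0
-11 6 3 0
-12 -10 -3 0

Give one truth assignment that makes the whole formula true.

v1 = T, v2 = F, v3 = F, v4 = T, v5 = F, v6 = F, v7 = T, v8 = T, v9 = T, v10 = T, v11 = F, v12 = T, v13 = F

Pure literal: v8 appears only positively; assign v8 = True.
v11 occurs only negated in the remaining clauses — set v11 = False.
Branch on v1: take v1 = True.
  then v12 is forced to True.
For the remaining variables, v2 = False, v3 = False, v4 = True, v5 = False, v6 = False, v7 = True, v9 = True, v10 = True, v13 = False works.
Every clause has at least one true literal under this assignment.
Check each clause:
  1. (~v9 \/ ~v11) — ~v11 is true.
  2. (v10 \/ v6 \/ ~v7) — v10 is true.
  3. (v1 \/ v4) — v1 is true.
  4. (v6 \/ v4) — v4 is true.
  5. (v9 \/ v7 \/ ~v10) — v9 is true.
  6. (v10 \/ ~v6 \/ v2) — ~v6 is true.
  7. (~v12 \/ ~v13 \/ v8) — v8 is true.
  8. (~v7 \/ ~v13) — ~v13 is true.
  9. (~v11 \/ v8) — v8 is true.
  10. (~v3 \/ ~v6) — ~v6 is true.
  11. (v4 \/ ~v3) — v4 is true.
  12. (v1 \/ v2 \/ v6) — v1 is true.
  13. (v10 \/ v3 \/ ~v5) — v10 is true.
  14. (v4 \/ ~v12 \/ v9) — v9 is true.
  15. (~v4 \/ ~v6) — ~v6 is true.
  16. (v13 \/ ~v3 \/ v6) — ~v3 is true.
  17. (v5 \/ v7) — v7 is true.
  18. (v12 \/ ~v1) — v12 is true.
  19. (~v13 \/ v6 \/ v10) — v10 is true.
  20. (v1 \/ ~v10) — v1 is true.
  21. (v6 \/ ~v11 \/ v3) — ~v11 is true.
  22. (~v10 \/ ~v12 \/ ~v3) — ~v3 is true.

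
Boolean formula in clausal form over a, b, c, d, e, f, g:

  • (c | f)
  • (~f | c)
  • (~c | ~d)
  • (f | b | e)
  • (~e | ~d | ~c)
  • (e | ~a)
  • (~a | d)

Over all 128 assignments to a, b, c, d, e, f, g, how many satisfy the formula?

14

Case analysis on c and d:
  c=T, d=T: a clause becomes empty — 0.
  c=T, d=F: g free; 7 ways for (a,b,e,f) × 2^1 = 14.
  c=F, d=T: a clause becomes empty — 0.
  c=F, d=F: a clause becomes empty — 0.
Total: 0 + 14 + 0 + 0 = 14.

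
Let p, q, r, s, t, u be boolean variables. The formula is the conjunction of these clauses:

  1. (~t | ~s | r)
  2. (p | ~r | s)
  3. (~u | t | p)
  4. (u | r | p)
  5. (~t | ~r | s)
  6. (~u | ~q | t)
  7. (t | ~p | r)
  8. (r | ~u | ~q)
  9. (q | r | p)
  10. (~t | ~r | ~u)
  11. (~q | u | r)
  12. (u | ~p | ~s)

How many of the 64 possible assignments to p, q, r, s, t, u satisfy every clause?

10

Case analysis on r and u:
  r=T, u=T: remaining (p,q,s,t) ∈ {(T,F,F,F); (T,F,T,F)} — 2.
  r=T, u=F: q free; 3 ways for (p,s,t) × 2^1 = 6.
  r=F, u=T: remaining (p,q,s,t) ∈ {(T,F,F,T)} — 1.
  r=F, u=F: remaining (p,q,s,t) ∈ {(T,F,F,T)} — 1.
Total: 2 + 6 + 1 + 1 = 10.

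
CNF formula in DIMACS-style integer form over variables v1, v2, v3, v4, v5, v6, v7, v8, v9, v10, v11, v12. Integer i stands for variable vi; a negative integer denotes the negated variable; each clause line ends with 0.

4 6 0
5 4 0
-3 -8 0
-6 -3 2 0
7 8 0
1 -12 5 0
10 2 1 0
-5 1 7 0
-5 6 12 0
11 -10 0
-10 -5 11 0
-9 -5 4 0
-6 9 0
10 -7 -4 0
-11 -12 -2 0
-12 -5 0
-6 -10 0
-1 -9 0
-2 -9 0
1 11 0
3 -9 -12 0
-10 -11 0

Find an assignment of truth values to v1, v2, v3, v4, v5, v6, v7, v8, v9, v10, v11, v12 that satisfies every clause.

Branch on v1: take v1 = True.
  then v9 is forced to False.
  then v6 is forced to False.
  then v4 is forced to True.
Try v2 = False.
Try v3 = False.
For the remaining variables, v5 = False, v7 = False, v8 = True, v10 = False, v11 = False, v12 = False works.
Every clause has at least one true literal under this assignment.
Check each clause:
  1. (v6 || v4) — v4 is true.
  2. (v5 || v4) — v4 is true.
  3. (!v3 || !v8) — !v3 is true.
  4. (!v3 || !v6 || v2) — !v6 is true.
  5. (v7 || v8) — v8 is true.
  6. (v1 || !v12 || v5) — v1 is true.
  7. (v2 || v1 || v10) — v1 is true.
  8. (v1 || !v5 || v7) — v1 is true.
  9. (v6 || v12 || !v5) — !v5 is true.
  10. (v11 || !v10) — !v10 is true.
  11. (!v5 || v11 || !v10) — !v5 is true.
  12. (!v9 || v4 || !v5) — !v5 is true.
  13. (v9 || !v6) — !v6 is true.
  14. (!v7 || !v4 || v10) — !v7 is true.
  15. (!v2 || !v12 || !v11) — !v12 is true.
  16. (!v12 || !v5) — !v5 is true.
  17. (!v6 || !v10) — !v6 is true.
  18. (!v9 || !v1) — !v9 is true.
  19. (!v2 || !v9) — !v2 is true.
  20. (v11 || v1) — v1 is true.
  21. (!v12 || v3 || !v9) — !v12 is true.
  22. (!v10 || !v11) — !v11 is true.

v1=T, v2=F, v3=F, v4=T, v5=F, v6=F, v7=F, v8=T, v9=F, v10=F, v11=F, v12=F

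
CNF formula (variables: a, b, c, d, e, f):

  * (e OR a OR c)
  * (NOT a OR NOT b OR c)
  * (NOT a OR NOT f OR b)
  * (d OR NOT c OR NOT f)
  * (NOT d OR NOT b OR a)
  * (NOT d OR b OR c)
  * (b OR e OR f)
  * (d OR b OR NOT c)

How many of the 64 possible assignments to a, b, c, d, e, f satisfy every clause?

17

Case analysis on b and c:
  b=1, c=1: e free; 4 ways for (a,d,f) × 2^1 = 8.
  b=1, c=0: remaining (a,d,e,f) ∈ {(0,0,1,0); (0,0,1,1)} — 2.
  b=0, c=1: remaining (a,d,e,f) ∈ {(0,1,0,1); (0,1,1,0); (0,1,1,1); (1,1,1,0)} — 4.
  b=0, c=0: remaining (a,d,e,f) ∈ {(0,0,1,0); (0,0,1,1); (1,0,1,0)} — 3.
Total: 8 + 2 + 4 + 3 = 17.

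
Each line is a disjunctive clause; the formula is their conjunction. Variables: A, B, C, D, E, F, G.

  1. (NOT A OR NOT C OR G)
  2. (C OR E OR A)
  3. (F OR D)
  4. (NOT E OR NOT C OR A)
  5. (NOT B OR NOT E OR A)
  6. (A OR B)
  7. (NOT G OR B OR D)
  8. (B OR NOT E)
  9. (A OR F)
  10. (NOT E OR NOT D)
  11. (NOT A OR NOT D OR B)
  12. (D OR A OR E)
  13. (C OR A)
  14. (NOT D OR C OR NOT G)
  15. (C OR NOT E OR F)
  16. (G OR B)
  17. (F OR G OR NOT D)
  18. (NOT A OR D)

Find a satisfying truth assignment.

Set A = True and propagate.
  then D is forced to True.
  then E is forced to False.
  then B is forced to True.
Set C = True and propagate.
  then G is forced to True.
F is now unconstrained; take F = False.
Check each clause:
  1. (G OR NOT C OR NOT A) — G is true.
  2. (A OR E OR C) — A is true.
  3. (D OR F) — D is true.
  4. (A OR NOT E OR NOT C) — A is true.
  5. (NOT B OR A OR NOT E) — A is true.
  6. (A OR B) — A is true.
  7. (D OR B OR NOT G) — B is true.
  8. (B OR NOT E) — B is true.
  9. (A OR F) — A is true.
  10. (NOT D OR NOT E) — NOT E is true.
  11. (NOT D OR B OR NOT A) — B is true.
  12. (E OR D OR A) — A is true.
  13. (C OR A) — A is true.
  14. (C OR NOT D OR NOT G) — C is true.
  15. (C OR F OR NOT E) — C is true.
  16. (G OR B) — B is true.
  17. (F OR G OR NOT D) — G is true.
  18. (NOT A OR D) — D is true.

A = True, B = True, C = True, D = True, E = False, F = False, G = True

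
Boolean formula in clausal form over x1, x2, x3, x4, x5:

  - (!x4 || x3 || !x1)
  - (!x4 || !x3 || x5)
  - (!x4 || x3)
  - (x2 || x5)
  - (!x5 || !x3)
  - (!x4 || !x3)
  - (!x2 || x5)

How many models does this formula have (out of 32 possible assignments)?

4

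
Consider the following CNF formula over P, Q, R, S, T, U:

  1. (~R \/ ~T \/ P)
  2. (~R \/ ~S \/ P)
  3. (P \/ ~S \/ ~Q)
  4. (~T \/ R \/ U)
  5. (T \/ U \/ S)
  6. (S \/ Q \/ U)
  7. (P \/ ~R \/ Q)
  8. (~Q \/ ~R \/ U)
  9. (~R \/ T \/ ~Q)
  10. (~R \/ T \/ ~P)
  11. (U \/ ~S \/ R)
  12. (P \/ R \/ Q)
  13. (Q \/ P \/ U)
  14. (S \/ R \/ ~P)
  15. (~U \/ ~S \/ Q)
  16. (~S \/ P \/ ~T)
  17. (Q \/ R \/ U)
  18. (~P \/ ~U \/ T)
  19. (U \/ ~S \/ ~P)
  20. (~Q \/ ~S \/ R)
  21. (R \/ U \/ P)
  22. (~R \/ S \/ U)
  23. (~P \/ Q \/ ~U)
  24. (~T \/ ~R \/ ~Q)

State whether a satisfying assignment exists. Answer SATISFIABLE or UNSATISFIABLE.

SATISFIABLE

Set P = False and propagate.
Branch on Q: take Q = True.
  then S is forced to False.
Branch on R: take R = False.
  then U is forced to True.
T is now unconstrained; take T = False.
So P=False, Q=True, R=False, S=False, T=False, U=True is a satisfying assignment.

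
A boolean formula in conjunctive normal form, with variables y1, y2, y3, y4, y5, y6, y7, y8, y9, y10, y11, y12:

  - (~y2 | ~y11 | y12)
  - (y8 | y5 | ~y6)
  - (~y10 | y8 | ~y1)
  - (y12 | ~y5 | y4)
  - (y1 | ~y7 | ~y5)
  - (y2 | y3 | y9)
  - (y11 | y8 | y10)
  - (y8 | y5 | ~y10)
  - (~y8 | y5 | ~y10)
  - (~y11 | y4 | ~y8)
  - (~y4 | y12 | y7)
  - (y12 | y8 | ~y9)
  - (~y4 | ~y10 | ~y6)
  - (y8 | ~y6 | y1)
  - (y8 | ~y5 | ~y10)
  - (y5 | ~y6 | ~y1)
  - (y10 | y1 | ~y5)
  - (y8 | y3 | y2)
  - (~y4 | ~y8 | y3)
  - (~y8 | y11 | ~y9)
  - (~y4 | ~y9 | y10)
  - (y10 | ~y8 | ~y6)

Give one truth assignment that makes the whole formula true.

y1 = 1, y2 = 0, y3 = 1, y4 = 0, y5 = 0, y6 = 0, y7 = 1, y8 = 1, y9 = 0, y10 = 0, y11 = 0, y12 = 1

Check each clause:
  1. (~y11 | ~y2 | y12) — y12 is true.
  2. (y8 | ~y6 | y5) — y8 is true.
  3. (~y10 | y8 | ~y1) — y8 is true.
  4. (~y5 | y12 | y4) — ~y5 is true.
  5. (~y5 | ~y7 | y1) — ~y5 is true.
  6. (y9 | y3 | y2) — y3 is true.
  7. (y10 | y11 | y8) — y8 is true.
  8. (y5 | y8 | ~y10) — y8 is true.
  9. (~y8 | ~y10 | y5) — ~y10 is true.
  10. (y4 | ~y8 | ~y11) — ~y11 is true.
  11. (~y4 | y7 | y12) — ~y4 is true.
  12. (y12 | ~y9 | y8) — y8 is true.
  13. (~y10 | ~y4 | ~y6) — ~y6 is true.
  14. (y1 | y8 | ~y6) — y8 is true.
  15. (~y5 | y8 | ~y10) — y8 is true.
  16. (~y6 | y5 | ~y1) — ~y6 is true.
  17. (~y5 | y10 | y1) — y1 is true.
  18. (y8 | y3 | y2) — y8 is true.
  19. (y3 | ~y8 | ~y4) — y3 is true.
  20. (~y8 | y11 | ~y9) — ~y9 is true.
  21. (~y4 | ~y9 | y10) — ~y4 is true.
  22. (~y6 | y10 | ~y8) — ~y6 is true.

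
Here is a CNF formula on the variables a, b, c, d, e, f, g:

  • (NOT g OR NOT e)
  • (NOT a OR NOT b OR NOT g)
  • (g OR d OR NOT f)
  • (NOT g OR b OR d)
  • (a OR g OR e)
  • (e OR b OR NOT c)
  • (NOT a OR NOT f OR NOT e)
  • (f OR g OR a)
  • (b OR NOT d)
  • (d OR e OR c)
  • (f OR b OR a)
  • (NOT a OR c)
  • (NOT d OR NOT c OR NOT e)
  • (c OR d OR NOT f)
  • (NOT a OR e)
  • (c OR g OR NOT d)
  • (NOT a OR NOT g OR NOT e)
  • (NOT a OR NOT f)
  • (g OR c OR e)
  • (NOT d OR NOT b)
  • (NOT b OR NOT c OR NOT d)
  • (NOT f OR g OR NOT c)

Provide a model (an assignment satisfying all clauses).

Branch on a: take a = False.
Branch on b: take b = True.
  then d is forced to False.
The remaining clauses are satisfied by c = True, e = False, f = True, g = True.
Every clause has at least one true literal under this assignment.

a=False, b=True, c=True, d=False, e=False, f=True, g=True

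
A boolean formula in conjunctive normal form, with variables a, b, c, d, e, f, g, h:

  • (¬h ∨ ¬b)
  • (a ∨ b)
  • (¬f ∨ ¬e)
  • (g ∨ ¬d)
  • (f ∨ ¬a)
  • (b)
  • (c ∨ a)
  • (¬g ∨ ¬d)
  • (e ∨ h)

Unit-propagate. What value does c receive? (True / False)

True

(b) stands alone — b = True.
(¬b ∨ ¬h): since b = True, the clause reduces to (¬h). h = False.
(h ∨ e) with h = False leaves only e, so e = True.
(¬f ∨ ¬e): since e = True, the clause reduces to (¬f). f = False.
(¬a ∨ f) with f = False leaves only ¬a, so a = False.
(a ∨ c) with a = False leaves only c, so c = True.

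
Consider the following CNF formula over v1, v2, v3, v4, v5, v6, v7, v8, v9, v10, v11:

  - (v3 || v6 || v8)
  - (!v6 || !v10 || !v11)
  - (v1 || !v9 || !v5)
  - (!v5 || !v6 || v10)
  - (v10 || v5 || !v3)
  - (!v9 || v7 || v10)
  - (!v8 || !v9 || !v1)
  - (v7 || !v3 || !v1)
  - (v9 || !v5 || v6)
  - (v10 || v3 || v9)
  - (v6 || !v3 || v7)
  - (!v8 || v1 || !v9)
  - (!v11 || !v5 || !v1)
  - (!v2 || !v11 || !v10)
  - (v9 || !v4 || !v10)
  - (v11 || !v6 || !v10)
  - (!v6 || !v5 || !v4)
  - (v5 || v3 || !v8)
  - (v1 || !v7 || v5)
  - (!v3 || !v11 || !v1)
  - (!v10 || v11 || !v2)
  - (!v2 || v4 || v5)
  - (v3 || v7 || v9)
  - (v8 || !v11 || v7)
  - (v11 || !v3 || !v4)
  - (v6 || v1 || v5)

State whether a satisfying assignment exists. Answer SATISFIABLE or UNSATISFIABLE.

SATISFIABLE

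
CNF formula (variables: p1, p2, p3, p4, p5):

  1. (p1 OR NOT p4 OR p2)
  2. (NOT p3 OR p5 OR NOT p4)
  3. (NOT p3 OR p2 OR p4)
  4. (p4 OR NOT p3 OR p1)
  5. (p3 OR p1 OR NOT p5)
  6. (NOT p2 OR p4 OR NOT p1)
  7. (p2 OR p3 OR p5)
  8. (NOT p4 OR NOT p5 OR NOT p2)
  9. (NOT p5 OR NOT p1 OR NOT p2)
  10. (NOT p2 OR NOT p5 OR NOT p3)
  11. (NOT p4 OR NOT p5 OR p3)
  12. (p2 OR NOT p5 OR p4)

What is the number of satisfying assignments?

4

Satisfying assignments:
  p1=F p2=T p3=F p4=F p5=F
  p1=F p2=T p3=F p4=T p5=F
  p1=T p2=F p3=T p4=T p5=T
  p1=T p2=T p3=F p4=T p5=F
Count: 4.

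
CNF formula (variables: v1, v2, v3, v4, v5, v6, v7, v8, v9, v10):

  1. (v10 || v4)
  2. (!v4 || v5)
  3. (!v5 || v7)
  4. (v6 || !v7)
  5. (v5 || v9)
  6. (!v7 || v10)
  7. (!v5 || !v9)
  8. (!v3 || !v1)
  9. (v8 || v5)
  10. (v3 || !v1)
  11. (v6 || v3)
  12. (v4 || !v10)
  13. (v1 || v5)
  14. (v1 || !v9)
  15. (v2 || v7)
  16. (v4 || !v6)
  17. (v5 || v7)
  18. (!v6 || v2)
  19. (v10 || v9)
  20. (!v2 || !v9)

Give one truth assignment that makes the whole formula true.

v1 = F, v2 = T, v3 = T, v4 = T, v5 = T, v6 = T, v7 = T, v8 = F, v9 = F, v10 = T

Branch on v1: take v1 = False.
  then v5 is forced to True.
  then v7 is forced to True.
  then v6 is forced to True.
  then v10 is forced to True.
  then v9 is forced to False.
  then v4 is forced to True.
  then v2 is forced to True.
v3, v8 are now unconstrained; take v3 = True, v8 = False.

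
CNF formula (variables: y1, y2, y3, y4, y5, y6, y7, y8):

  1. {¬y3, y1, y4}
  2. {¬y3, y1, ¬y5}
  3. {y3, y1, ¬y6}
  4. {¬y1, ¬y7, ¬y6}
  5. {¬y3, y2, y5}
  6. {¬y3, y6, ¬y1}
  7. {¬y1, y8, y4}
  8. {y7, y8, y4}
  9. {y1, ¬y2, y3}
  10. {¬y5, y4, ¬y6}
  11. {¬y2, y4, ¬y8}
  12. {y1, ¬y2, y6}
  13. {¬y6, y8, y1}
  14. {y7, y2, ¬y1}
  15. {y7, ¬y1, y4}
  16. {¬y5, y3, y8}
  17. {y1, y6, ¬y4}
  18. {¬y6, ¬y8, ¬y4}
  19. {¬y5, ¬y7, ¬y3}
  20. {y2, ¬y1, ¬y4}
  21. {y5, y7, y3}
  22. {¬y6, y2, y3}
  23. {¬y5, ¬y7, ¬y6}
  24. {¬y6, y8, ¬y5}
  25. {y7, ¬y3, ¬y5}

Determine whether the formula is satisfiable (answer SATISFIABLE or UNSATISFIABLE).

Try y1 = True.
The remaining clauses are satisfied by y2 = True, y3 = False, y4 = True, y5 = False, y6 = False, y7 = True, y8 = True.
Every clause has at least one true literal under this assignment.
So y1 = 1  y2 = 1  y3 = 0  y4 = 1  y5 = 0  y6 = 0  y7 = 1  y8 = 1 is a satisfying assignment.

SATISFIABLE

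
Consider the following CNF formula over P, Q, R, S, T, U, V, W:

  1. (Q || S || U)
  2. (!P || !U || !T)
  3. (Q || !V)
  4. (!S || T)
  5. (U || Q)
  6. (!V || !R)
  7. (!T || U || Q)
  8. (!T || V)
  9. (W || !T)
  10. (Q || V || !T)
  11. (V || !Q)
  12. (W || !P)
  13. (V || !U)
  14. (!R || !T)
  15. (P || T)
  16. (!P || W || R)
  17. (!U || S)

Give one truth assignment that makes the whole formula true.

P=T  Q=T  R=F  S=F  T=T  U=F  V=T  W=T

Pure literal: W appears only positively; assign W = True.
Try P = True.
Try Q = True.
  then V is forced to True.
  then R is forced to False.
For the remaining variables, S = False, T = True, U = False works.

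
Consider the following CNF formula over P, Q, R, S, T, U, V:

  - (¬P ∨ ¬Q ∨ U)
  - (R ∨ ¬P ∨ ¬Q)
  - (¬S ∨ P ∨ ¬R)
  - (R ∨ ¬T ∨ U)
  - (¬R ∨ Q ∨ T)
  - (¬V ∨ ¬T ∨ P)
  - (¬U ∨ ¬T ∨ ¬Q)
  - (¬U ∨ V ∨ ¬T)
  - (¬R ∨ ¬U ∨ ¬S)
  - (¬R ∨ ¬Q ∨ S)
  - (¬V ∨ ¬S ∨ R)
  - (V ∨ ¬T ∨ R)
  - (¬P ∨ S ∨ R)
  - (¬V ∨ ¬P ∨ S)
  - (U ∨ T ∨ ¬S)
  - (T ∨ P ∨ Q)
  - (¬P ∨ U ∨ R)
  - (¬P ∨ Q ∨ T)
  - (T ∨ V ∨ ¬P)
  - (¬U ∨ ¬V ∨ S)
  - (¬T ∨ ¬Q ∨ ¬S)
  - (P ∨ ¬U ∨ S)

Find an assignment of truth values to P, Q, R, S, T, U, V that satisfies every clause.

P=F, Q=T, R=F, S=F, T=F, U=F, V=T

Check each clause:
  1. (¬P ∨ U ∨ ¬Q) — ¬P is true.
  2. (¬Q ∨ R ∨ ¬P) — ¬P is true.
  3. (¬R ∨ P ∨ ¬S) — ¬S is true.
  4. (¬T ∨ U ∨ R) — ¬T is true.
  5. (Q ∨ T ∨ ¬R) — Q is true.
  6. (P ∨ ¬V ∨ ¬T) — ¬T is true.
  7. (¬U ∨ ¬Q ∨ ¬T) — ¬U is true.
  8. (V ∨ ¬T ∨ ¬U) — ¬U is true.
  9. (¬S ∨ ¬U ∨ ¬R) — ¬U is true.
  10. (S ∨ ¬Q ∨ ¬R) — ¬R is true.
  11. (R ∨ ¬V ∨ ¬S) — ¬S is true.
  12. (¬T ∨ V ∨ R) — ¬T is true.
  13. (¬P ∨ R ∨ S) — ¬P is true.
  14. (S ∨ ¬V ∨ ¬P) — ¬P is true.
  15. (U ∨ ¬S ∨ T) — ¬S is true.
  16. (Q ∨ T ∨ P) — Q is true.
  17. (U ∨ R ∨ ¬P) — ¬P is true.
  18. (¬P ∨ Q ∨ T) — Q is true.
  19. (V ∨ ¬P ∨ T) — ¬P is true.
  20. (¬U ∨ S ∨ ¬V) — ¬U is true.
  21. (¬T ∨ ¬S ∨ ¬Q) — ¬T is true.
  22. (P ∨ ¬U ∨ S) — ¬U is true.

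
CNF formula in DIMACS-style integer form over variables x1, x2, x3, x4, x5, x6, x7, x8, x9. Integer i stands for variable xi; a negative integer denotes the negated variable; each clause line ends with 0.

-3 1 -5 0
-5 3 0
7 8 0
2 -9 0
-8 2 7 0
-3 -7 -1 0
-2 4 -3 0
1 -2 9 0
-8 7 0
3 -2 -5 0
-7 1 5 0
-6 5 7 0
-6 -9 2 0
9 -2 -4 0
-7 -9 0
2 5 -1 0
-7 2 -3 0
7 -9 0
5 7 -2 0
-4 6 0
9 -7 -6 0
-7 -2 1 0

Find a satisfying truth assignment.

x1=T, x2=T, x3=F, x4=F, x5=F, x6=F, x7=T, x8=F, x9=F

Check each clause:
  1. (x1 OR NOT x5 OR NOT x3) — x1 is true.
  2. (NOT x5 OR x3) — NOT x5 is true.
  3. (x7 OR x8) — x7 is true.
  4. (NOT x9 OR x2) — x2 is true.
  5. (NOT x8 OR x7 OR x2) — NOT x8 is true.
  6. (NOT x7 OR NOT x3 OR NOT x1) — NOT x3 is true.
  7. (x4 OR NOT x2 OR NOT x3) — NOT x3 is true.
  8. (NOT x2 OR x9 OR x1) — x1 is true.
  9. (NOT x8 OR x7) — NOT x8 is true.
  10. (NOT x5 OR NOT x2 OR x3) — NOT x5 is true.
  11. (x5 OR x1 OR NOT x7) — x1 is true.
  12. (NOT x6 OR x7 OR x5) — NOT x6 is true.
  13. (NOT x9 OR x2 OR NOT x6) — x2 is true.
  14. (NOT x4 OR NOT x2 OR x9) — NOT x4 is true.
  15. (NOT x9 OR NOT x7) — NOT x9 is true.
  16. (x2 OR NOT x1 OR x5) — x2 is true.
  17. (NOT x7 OR NOT x3 OR x2) — x2 is true.
  18. (x7 OR NOT x9) — NOT x9 is true.
  19. (x5 OR NOT x2 OR x7) — x7 is true.
  20. (NOT x4 OR x6) — NOT x4 is true.
  21. (x9 OR NOT x6 OR NOT x7) — NOT x6 is true.
  22. (NOT x7 OR x1 OR NOT x2) — x1 is true.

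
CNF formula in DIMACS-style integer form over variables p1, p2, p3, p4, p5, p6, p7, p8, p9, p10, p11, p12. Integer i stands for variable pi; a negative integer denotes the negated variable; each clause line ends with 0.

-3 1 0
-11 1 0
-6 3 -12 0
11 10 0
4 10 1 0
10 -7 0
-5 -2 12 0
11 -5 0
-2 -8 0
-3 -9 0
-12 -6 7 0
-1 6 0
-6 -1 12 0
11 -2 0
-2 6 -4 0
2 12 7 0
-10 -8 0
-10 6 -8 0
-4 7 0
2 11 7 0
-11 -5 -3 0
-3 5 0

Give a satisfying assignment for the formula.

p1=False, p2=False, p3=False, p4=False, p5=False, p6=True, p7=True, p8=False, p9=False, p10=True, p11=False, p12=False

Check each clause:
  1. {¬p3, p1} — ¬p3 is true.
  2. {¬p11, p1} — ¬p11 is true.
  3. {p3, ¬p12, ¬p6} — ¬p12 is true.
  4. {p11, p10} — p10 is true.
  5. {p1, p10, p4} — p10 is true.
  6. {p10, ¬p7} — p10 is true.
  7. {¬p2, p12, ¬p5} — ¬p5 is true.
  8. {p11, ¬p5} — ¬p5 is true.
  9. {¬p2, ¬p8} — ¬p8 is true.
  10. {¬p9, ¬p3} — ¬p3 is true.
  11. {¬p12, p7, ¬p6} — ¬p12 is true.
  12. {p6, ¬p1} — ¬p1 is true.
  13. {¬p6, ¬p1, p12} — ¬p1 is true.
  14. {p11, ¬p2} — ¬p2 is true.
  15. {¬p2, ¬p4, p6} — ¬p4 is true.
  16. {p12, p7, p2} — p7 is true.
  17. {¬p10, ¬p8} — ¬p8 is true.
  18. {p6, ¬p10, ¬p8} — ¬p8 is true.
  19. {¬p4, p7} — ¬p4 is true.
  20. {p7, p2, p11} — p7 is true.
  21. {¬p3, ¬p5, ¬p11} — ¬p3 is true.
  22. {¬p3, p5} — ¬p3 is true.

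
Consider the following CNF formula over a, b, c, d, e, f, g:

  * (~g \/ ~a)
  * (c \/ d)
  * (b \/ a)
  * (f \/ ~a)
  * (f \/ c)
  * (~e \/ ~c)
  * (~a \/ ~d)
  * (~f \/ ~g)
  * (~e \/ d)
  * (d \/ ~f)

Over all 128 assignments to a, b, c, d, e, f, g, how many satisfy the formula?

7

Case analysis on a and d:
  a=T, d=T: a clause becomes empty — 0.
  a=T, d=F: a clause becomes empty — 0.
  a=F, d=T: 5 of the 32 assignments to (b,c,e,f,g) work.
  a=F, d=F: remaining (b,c,e,f,g) ∈ {(T,T,F,F,F); (T,T,F,F,T)} — 2.
Total: 0 + 0 + 5 + 2 = 7.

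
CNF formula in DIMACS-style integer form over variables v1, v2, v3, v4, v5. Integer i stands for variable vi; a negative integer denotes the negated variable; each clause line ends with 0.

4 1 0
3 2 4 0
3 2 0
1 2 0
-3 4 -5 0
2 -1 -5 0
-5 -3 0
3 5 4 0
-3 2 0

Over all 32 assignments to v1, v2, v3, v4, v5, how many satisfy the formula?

Satisfying assignments:
  v1=0 v2=1 v3=0 v4=1 v5=0
  v1=0 v2=1 v3=0 v4=1 v5=1
  v1=0 v2=1 v3=1 v4=1 v5=0
  v1=1 v2=1 v3=0 v4=0 v5=1
  v1=1 v2=1 v3=0 v4=1 v5=0
  v1=1 v2=1 v3=0 v4=1 v5=1
  v1=1 v2=1 v3=1 v4=0 v5=0
  v1=1 v2=1 v3=1 v4=1 v5=0
That's 8 in total.

8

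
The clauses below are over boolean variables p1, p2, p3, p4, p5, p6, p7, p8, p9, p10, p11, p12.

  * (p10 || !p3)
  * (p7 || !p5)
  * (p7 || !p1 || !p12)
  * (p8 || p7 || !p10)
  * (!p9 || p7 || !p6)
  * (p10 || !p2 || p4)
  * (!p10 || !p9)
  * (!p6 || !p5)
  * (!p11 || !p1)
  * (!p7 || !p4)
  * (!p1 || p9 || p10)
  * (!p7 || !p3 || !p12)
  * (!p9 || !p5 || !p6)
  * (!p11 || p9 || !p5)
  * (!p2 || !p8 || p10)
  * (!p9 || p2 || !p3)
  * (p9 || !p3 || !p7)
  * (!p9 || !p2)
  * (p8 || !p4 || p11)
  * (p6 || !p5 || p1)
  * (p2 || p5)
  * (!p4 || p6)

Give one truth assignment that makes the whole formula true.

p1 = T  p2 = T  p3 = F  p4 = F  p5 = F  p6 = T  p7 = T  p8 = T  p9 = F  p10 = T  p11 = F  p12 = F

Pure literal: p3 appears only negated; assign p3 = False.
p12 occurs only negated in the remaining clauses — set p12 = False.
Set p1 = True and propagate.
  then p11 is forced to False.
The remaining clauses are satisfied by p2 = True, p4 = False, p5 = False, p6 = True, p7 = True, p8 = True, p9 = False, p10 = True.
Every clause has at least one true literal under this assignment.
Check each clause:
  1. (!p3 || p10) — p10 is true.
  2. (!p5 || p7) — !p5 is true.
  3. (!p12 || p7 || !p1) — !p12 is true.
  4. (p8 || !p10 || p7) — p8 is true.
  5. (!p6 || !p9 || p7) — p7 is true.
  6. (!p2 || p4 || p10) — p10 is true.
  7. (!p10 || !p9) — !p9 is true.
  8. (!p6 || !p5) — !p5 is true.
  9. (!p1 || !p11) — !p11 is true.
  10. (!p4 || !p7) — !p4 is true.
  11. (p9 || !p1 || p10) — p10 is true.
  12. (!p12 || !p3 || !p7) — !p12 is true.
  13. (!p5 || !p9 || !p6) — !p5 is true.
  14. (!p11 || p9 || !p5) — !p5 is true.
  15. (!p2 || !p8 || p10) — p10 is true.
  16. (!p3 || !p9 || p2) — p2 is true.
  17. (p9 || !p3 || !p7) — !p3 is true.
  18. (!p2 || !p9) — !p9 is true.
  19. (!p4 || p8 || p11) — p8 is true.
  20. (!p5 || p1 || p6) — p1 is true.
  21. (p5 || p2) — p2 is true.
  22. (p6 || !p4) — !p4 is true.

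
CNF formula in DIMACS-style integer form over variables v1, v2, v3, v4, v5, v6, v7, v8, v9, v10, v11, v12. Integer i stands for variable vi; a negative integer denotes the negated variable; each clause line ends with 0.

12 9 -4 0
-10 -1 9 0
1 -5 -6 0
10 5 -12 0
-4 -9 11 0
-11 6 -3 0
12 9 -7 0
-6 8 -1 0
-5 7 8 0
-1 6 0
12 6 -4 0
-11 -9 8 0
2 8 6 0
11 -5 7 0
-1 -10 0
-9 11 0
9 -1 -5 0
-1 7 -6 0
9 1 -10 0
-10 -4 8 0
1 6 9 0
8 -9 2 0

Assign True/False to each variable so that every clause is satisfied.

v1=0, v2=0, v3=0, v4=0, v5=1, v6=0, v7=1, v8=1, v9=1, v10=0, v11=1, v12=0

Pure literal: v3 appears only negated; assign v3 = False.
v4 occurs only negated in the remaining clauses — set v4 = False.
Try v1 = False.
Branch on v2: take v2 = False.
For the remaining variables, v5 = True, v6 = False, v7 = True, v8 = True, v9 = True, v10 = False, v11 = True, v12 = False works.
Every clause has at least one true literal under this assignment.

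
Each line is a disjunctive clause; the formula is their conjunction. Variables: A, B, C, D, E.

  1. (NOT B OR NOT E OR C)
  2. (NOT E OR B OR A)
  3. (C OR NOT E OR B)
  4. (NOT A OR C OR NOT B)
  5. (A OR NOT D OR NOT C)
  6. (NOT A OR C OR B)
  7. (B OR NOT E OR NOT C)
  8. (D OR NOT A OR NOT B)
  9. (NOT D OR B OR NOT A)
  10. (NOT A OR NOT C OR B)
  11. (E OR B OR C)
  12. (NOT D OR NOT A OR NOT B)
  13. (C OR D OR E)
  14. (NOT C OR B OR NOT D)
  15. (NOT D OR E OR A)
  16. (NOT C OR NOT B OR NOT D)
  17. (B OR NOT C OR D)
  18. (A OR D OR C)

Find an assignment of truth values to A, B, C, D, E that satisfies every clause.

A=False  B=True  C=True  D=False  E=True

Check each clause:
  1. (NOT E OR C OR NOT B) — C is true.
  2. (A OR NOT E OR B) — B is true.
  3. (NOT E OR B OR C) — B is true.
  4. (NOT B OR NOT A OR C) — C is true.
  5. (A OR NOT C OR NOT D) — NOT D is true.
  6. (B OR NOT A OR C) — B is true.
  7. (B OR NOT C OR NOT E) — B is true.
  8. (NOT B OR NOT A OR D) — NOT A is true.
  9. (NOT D OR B OR NOT A) — B is true.
  10. (B OR NOT C OR NOT A) — B is true.
  11. (C OR B OR E) — B is true.
  12. (NOT D OR NOT B OR NOT A) — NOT D is true.
  13. (E OR D OR C) — C is true.
  14. (NOT D OR B OR NOT C) — B is true.
  15. (A OR E OR NOT D) — NOT D is true.
  16. (NOT C OR NOT B OR NOT D) — NOT D is true.
  17. (B OR NOT C OR D) — B is true.
  18. (A OR D OR C) — C is true.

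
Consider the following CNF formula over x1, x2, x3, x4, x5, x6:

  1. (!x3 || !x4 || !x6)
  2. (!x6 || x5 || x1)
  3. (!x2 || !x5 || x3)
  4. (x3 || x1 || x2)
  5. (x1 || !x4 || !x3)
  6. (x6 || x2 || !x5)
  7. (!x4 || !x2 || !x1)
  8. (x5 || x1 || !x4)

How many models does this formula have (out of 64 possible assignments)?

22

Case analysis on x1 and x2:
  x1=T, x2=T: x6 free; 3 ways for (x3,x4,x5) × 2^1 = 6.
  x1=T, x2=F: 10 of the 16 assignments to (x3,x4,x5,x6) work.
  x1=F, x2=T: remaining (x3,x4,x5,x6) ∈ {(F,F,F,F); (T,F,F,F); (T,F,T,F); (T,F,T,T)} — 4.
  x1=F, x2=F: remaining (x3,x4,x5,x6) ∈ {(T,F,F,F); (T,F,T,T)} — 2.
Total: 6 + 10 + 4 + 2 = 22.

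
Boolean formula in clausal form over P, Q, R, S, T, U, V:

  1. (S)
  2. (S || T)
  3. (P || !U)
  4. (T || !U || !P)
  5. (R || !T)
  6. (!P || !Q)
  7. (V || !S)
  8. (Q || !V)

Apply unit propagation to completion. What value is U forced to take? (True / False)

(S) stands alone — S = True.
In (!S || V), !S is now false; V must hold, so V = True.
(Q || !V): since V = True, the clause reduces to (Q). Q = True.
In (!Q || !P), !Q is now false; !P must hold, so P = False.
(P || !U) with P = False leaves only !U, so U = False.

False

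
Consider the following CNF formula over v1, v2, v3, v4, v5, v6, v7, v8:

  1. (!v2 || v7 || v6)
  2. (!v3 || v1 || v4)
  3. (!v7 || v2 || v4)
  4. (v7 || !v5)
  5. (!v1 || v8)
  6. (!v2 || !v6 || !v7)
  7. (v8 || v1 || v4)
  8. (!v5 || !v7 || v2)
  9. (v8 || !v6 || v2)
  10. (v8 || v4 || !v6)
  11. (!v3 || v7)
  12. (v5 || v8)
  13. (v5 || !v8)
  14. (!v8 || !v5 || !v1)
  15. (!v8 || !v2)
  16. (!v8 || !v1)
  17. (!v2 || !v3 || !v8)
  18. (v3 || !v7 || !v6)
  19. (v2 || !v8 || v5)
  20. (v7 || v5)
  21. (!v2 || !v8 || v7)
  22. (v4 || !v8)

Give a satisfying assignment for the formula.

v4 occurs only positively in the remaining clauses — set v4 = True.
Branch on v1: take v1 = False.
The remaining clauses are satisfied by v2 = True, v3 = False, v5 = True, v6 = False, v7 = True, v8 = False.

v1=0, v2=1, v3=0, v4=1, v5=1, v6=0, v7=1, v8=0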